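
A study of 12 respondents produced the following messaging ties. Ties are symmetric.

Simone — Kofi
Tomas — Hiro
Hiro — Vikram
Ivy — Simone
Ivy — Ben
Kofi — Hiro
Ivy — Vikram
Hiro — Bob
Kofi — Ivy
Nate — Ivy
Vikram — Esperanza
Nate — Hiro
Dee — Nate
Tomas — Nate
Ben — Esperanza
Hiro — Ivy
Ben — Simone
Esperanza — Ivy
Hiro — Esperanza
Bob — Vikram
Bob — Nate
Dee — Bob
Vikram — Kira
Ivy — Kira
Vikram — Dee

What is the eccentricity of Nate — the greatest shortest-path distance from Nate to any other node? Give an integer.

Distances from Nate: Ben:2, Bob:1, Dee:1, Esperanza:2, Hiro:1, Ivy:1, Kira:2, Kofi:2, Simone:2, Tomas:1, Vikram:2.
The largest is 2 (to Vikram, Simone, Kofi, Ben, Esperanza, and Kira), so the eccentricity of Nate is 2.

2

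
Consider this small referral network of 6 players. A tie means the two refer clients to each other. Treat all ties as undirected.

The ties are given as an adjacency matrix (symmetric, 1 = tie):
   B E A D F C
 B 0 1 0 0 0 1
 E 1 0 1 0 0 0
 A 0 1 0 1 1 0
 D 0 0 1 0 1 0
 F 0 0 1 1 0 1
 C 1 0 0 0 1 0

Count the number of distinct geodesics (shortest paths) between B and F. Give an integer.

1

The shortest distance is 2, and the only length-2 path is B–C–F. So there is exactly 1 shortest path.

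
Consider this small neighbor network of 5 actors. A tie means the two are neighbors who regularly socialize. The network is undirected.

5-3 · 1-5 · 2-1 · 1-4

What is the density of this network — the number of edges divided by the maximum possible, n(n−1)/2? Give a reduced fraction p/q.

There are 4 edges and 5 nodes, so the maximum possible is C(5,2) = 10.
Density = 4/10 = 2/5.

2/5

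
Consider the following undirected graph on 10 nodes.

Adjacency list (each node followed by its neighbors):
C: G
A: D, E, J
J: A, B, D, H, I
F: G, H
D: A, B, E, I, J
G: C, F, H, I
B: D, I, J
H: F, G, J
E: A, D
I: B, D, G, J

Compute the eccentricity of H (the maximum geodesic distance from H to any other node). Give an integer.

3

Distances from H: A:2, B:2, C:2, D:2, E:3, F:1, G:1, I:2, J:1.
The largest is 3 (to E), so the eccentricity of H is 3.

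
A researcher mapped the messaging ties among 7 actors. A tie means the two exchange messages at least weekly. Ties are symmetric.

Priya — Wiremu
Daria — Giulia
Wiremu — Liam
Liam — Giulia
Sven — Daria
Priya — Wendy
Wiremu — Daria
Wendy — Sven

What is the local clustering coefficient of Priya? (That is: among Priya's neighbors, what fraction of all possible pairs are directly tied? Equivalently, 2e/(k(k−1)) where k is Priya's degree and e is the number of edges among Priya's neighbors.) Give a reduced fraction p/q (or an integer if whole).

Priya's neighbors: Wendy and Wiremu (k = 2).
Possible neighbor pairs: C(2,2) = 1. Edges among them: none → e = 0.
Clustering(Priya) = 0/1.

0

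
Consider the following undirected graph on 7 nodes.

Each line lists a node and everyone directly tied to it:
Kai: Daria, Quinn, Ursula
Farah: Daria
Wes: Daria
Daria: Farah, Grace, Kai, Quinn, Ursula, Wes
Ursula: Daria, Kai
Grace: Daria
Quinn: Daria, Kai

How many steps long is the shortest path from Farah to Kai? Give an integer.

One shortest route is Farah – Daria – Kai, which uses 2 edges, and Farah and Kai are not directly tied, so nothing shorter exists. So d(Farah,Kai) = 2.

2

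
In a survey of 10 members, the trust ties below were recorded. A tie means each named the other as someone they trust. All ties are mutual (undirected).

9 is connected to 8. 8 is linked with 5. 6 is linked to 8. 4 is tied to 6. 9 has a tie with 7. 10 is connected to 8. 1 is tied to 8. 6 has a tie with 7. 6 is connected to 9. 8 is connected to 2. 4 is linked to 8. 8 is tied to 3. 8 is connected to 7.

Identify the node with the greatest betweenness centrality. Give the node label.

8

Unnormalized betweenness of each node: 1:0, 2:0, 3:0, 4:0, 5:0, 6:1, 7:0, 8:31, 9:0, 10:0.
8 has the largest value, 31, making it the main broker — the node through which the most shortest paths run.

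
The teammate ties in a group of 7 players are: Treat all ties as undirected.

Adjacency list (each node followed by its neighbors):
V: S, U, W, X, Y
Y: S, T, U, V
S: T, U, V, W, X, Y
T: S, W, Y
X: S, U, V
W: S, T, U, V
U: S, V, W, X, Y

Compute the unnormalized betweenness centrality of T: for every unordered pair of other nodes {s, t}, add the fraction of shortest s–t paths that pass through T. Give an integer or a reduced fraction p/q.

1/4

Pairs whose geodesics pass through T — Y–W: 1/4.
All other pairs contribute 0.
Summing the contributions gives betweenness(T) = 1/4.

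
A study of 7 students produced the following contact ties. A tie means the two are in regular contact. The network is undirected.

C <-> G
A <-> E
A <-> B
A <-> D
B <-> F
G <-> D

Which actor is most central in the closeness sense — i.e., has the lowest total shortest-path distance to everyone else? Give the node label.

A

Farness (sum of distances to all others) for each node — A:10, B:13, C:19, D:11, E:15, F:18, G:14.
The smallest farness is 10, for A, so A has the highest closeness.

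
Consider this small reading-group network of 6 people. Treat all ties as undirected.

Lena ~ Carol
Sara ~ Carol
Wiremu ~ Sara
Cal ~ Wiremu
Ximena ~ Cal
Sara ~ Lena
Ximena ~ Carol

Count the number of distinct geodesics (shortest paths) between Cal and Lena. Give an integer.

2

The shortest distance is 3. The length-3 paths are: Cal–Ximena–Carol–Lena; Cal–Wiremu–Sara–Lena.
That gives 2 distinct shortest paths.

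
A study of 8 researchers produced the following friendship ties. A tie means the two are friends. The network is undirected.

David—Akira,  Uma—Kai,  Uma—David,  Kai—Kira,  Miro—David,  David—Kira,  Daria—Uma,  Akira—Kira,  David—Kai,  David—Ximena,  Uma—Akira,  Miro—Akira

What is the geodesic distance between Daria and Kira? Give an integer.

3

One shortest route is Daria – Uma – David – Kira, which uses 3 edges, and at distance 2 from Daria we only reach {Akira, David, Kai}, which does not include Kira. So d(Daria,Kira) = 3.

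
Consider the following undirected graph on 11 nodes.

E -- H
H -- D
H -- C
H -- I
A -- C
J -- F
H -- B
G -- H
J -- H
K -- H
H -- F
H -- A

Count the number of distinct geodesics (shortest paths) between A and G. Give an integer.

The shortest distance is 2, and the only length-2 path is A–H–G. So there is exactly 1 shortest path.

1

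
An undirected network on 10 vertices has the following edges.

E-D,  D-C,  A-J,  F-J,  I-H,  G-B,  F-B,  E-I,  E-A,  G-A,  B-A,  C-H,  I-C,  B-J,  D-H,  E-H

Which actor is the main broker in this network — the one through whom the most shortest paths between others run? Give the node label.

A

Unnormalized betweenness of each node: A:41/2, B:9/2, C:1/3, D:2, E:61/3, F:0, G:0, H:7/3, I:2, J:3.
A has the largest value, 41/2, making it the main broker — the node through which the most shortest paths run.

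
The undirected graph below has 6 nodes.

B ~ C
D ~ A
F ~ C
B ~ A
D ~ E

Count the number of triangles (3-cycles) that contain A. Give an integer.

A's neighbors are B and D, but none of them are tied to each other, so no triangle contains A.

0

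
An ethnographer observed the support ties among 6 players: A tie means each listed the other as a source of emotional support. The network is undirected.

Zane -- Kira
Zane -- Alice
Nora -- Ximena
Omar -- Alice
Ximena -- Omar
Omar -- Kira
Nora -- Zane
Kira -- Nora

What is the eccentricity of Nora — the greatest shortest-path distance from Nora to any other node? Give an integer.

Distances from Nora: Alice:2, Kira:1, Omar:2, Ximena:1, Zane:1.
The largest is 2 (to Omar and Alice), so the eccentricity of Nora is 2.

2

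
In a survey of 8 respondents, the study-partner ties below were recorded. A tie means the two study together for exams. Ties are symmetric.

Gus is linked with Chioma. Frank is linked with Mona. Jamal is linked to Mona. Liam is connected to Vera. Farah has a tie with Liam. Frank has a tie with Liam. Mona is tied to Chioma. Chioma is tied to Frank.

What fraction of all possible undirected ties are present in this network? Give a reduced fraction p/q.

There are 8 edges and 8 nodes, so the maximum possible is C(8,2) = 28.
Density = 8/28 = 2/7.

2/7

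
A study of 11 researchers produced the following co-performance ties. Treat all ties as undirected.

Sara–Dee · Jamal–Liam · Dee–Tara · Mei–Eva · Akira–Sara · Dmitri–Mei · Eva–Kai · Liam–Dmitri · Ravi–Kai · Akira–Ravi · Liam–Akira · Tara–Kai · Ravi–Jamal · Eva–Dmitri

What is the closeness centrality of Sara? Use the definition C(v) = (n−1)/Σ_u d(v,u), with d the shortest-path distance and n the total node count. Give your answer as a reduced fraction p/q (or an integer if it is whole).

Distances from Sara: Akira:1, Dee:1, Dmitri:3, Eva:4, Jamal:3, Kai:3, Liam:2, Mei:4, Ravi:2, Tara:2. Sum = 25.
n = 11, so closeness = 10/25 = 2/5.

2/5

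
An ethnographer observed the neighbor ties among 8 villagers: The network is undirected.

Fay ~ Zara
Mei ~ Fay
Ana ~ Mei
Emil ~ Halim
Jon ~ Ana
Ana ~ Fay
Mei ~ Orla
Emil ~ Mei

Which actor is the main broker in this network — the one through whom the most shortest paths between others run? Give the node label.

Mei

Unnormalized betweenness of each node: Ana:6, Emil:6, Fay:6, Halim:0, Jon:0, Mei:14, Orla:0, Zara:0.
Mei has the largest value, 14, making it the main broker — the node through which the most shortest paths run.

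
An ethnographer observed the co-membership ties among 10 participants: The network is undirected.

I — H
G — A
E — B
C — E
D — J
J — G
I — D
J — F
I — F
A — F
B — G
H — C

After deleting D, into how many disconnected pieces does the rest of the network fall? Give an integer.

1

D's neighbors (I and J) remain reachable from one another through other ties, so the rest of the network stays in one piece.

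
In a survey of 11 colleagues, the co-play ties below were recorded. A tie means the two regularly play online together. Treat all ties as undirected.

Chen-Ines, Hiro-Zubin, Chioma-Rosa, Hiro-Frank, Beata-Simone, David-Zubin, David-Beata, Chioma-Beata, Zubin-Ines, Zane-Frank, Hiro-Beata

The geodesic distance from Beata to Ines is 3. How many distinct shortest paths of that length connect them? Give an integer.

2

The shortest distance is 3. The length-3 paths are: Beata–Hiro–Zubin–Ines; Beata–David–Zubin–Ines.
That gives 2 distinct shortest paths.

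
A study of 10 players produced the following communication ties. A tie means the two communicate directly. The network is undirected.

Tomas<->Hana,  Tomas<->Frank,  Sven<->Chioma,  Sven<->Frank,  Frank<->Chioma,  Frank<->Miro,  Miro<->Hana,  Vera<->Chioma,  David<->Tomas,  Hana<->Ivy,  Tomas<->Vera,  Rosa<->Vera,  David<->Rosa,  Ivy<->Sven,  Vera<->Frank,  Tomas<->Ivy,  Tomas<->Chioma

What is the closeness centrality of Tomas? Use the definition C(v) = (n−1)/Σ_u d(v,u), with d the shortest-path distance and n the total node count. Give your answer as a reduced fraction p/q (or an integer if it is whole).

Distances from Tomas: Chioma:1, David:1, Frank:1, Hana:1, Ivy:1, Miro:2, Rosa:2, Sven:2, Vera:1. Sum = 12.
n = 10, so closeness = 9/12 = 3/4.

3/4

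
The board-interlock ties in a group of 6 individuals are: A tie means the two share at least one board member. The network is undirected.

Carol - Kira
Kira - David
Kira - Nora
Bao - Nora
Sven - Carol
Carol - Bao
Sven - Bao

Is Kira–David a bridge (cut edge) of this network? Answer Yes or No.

Yes

Without the Kira–David edge there is no alternate route between Kira and David, so the network disconnects. It is a bridge.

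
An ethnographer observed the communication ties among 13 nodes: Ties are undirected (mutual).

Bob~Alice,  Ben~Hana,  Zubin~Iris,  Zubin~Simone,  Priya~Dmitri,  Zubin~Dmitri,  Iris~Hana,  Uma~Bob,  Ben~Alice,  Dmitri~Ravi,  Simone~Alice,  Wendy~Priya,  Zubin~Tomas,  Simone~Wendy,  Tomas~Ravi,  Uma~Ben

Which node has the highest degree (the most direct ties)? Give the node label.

Zubin

Degrees — Alice:3, Ben:3, Bob:2, Dmitri:3, Hana:2, Iris:2, Priya:2, Ravi:2, Simone:3, Tomas:2, Uma:2, Wendy:2, Zubin:4.
The maximum is 4, attained only by Zubin.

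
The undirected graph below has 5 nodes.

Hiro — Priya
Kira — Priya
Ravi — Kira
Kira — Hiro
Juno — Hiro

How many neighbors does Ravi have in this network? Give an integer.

Ravi is directly tied to Kira. That is 1 neighbor, so the degree of Ravi is 1.

1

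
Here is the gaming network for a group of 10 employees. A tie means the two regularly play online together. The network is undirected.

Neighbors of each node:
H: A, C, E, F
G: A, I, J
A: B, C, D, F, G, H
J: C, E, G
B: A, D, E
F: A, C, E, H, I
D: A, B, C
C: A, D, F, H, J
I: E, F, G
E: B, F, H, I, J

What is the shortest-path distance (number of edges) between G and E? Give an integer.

2

One shortest route is G – J – E, which uses 2 edges, and G and E are not directly tied, so nothing shorter exists. So d(G,E) = 2.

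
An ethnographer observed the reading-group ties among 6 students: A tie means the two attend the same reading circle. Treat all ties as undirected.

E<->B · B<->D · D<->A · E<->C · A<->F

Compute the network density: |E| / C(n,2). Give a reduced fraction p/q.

1/3

There are 5 edges and 6 nodes, so the maximum possible is C(6,2) = 15.
Density = 5/15 = 1/3.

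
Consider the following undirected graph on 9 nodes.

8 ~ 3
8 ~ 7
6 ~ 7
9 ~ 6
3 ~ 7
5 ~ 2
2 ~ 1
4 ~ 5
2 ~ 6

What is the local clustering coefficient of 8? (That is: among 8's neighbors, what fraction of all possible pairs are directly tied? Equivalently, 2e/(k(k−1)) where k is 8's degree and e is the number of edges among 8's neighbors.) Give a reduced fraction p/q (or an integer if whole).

1

8's neighbors: 3 and 7 (k = 2).
Possible neighbor pairs: C(2,2) = 1. Edges among them: 3–7 → e = 1.
Clustering(8) = 1/1.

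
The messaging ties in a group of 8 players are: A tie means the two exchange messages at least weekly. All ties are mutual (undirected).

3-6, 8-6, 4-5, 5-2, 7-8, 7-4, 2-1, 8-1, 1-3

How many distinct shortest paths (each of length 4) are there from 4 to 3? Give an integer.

3

The shortest distance is 4. The length-4 paths are: 4–7–8–6–3; 4–5–2–1–3; 4–7–8–1–3.
That gives 3 distinct shortest paths.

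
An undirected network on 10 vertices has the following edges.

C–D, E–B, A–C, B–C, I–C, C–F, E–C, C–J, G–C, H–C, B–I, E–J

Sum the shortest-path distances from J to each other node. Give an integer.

Distances from J: A:2, B:2, C:1, D:2, E:1, F:2, G:2, H:2, I:2.
Sum = 2 + 2 + 1 + 2 + 1 + 2 + 2 + 2 + 2 = 16.

16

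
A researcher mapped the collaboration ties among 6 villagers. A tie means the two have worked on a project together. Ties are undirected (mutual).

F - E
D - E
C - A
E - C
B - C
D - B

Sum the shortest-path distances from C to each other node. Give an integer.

7

Distances from C: A:1, B:1, D:2, E:1, F:2.
Sum = 1 + 1 + 2 + 1 + 2 = 7.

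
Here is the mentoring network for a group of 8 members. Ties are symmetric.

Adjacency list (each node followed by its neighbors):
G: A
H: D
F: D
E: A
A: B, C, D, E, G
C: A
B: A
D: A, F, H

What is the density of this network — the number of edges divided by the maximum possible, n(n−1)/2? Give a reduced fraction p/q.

1/4

There are 7 edges and 8 nodes, so the maximum possible is C(8,2) = 28.
Density = 7/28 = 1/4.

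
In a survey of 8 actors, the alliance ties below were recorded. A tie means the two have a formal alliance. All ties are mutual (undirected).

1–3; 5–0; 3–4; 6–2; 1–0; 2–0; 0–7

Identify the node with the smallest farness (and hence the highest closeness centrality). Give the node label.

Farness (sum of distances to all others) for each node — 0:11, 1:13, 2:15, 3:17, 4:23, 5:17, 6:21, 7:17.
The smallest farness is 11, for 0, so 0 has the highest closeness.

0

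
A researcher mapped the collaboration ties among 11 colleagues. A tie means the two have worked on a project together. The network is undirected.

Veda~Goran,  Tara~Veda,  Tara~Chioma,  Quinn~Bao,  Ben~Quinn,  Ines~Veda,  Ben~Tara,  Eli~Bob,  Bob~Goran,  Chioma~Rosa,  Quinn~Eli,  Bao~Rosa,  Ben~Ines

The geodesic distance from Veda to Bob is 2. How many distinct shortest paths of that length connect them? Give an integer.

1

The shortest distance is 2, and the only length-2 path is Veda–Goran–Bob. So there is exactly 1 shortest path.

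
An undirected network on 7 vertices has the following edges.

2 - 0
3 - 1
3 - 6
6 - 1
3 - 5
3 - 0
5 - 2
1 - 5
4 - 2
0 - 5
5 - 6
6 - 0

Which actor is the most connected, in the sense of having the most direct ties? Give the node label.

Degrees — 0:4, 1:3, 2:3, 3:4, 4:1, 5:5, 6:4.
The maximum is 5, attained only by 5.

5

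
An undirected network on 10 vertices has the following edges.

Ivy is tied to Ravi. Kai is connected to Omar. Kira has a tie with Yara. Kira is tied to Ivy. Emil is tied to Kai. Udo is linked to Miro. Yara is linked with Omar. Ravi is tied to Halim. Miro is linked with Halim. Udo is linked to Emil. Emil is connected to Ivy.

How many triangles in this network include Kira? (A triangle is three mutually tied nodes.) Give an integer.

0

Kira's neighbors are Ivy and Yara, but none of them are tied to each other, so no triangle contains Kira.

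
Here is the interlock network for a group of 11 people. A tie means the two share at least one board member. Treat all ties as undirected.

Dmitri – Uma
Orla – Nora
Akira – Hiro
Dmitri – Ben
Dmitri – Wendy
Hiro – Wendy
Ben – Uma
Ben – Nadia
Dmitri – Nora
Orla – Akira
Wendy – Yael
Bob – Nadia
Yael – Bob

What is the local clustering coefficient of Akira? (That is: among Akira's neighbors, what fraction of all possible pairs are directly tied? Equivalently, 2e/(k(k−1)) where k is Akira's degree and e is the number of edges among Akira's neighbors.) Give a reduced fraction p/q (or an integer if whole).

Akira's neighbors: Hiro and Orla (k = 2).
Possible neighbor pairs: C(2,2) = 1. Edges among them: none → e = 0.
Clustering(Akira) = 0/1.

0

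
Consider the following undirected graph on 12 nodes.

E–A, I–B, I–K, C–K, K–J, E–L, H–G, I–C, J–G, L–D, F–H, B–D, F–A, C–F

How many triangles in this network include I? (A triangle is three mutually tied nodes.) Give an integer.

I's neighbors: B, C, and K.
Neighbor pairs that are themselves tied: I–C–K. Each forms one triangle with I, for 1 in total.

1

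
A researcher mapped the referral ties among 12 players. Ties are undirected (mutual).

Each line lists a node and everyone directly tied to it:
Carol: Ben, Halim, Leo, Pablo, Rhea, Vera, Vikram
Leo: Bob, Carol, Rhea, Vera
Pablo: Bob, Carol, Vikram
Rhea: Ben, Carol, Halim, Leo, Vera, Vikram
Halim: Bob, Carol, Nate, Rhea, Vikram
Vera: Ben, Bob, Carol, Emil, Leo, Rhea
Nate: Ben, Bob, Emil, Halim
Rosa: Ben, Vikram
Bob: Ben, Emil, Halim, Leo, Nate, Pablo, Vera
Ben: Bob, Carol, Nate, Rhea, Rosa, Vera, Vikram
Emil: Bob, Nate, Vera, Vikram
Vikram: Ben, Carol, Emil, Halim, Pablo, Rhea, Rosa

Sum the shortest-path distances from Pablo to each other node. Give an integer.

Distances from Pablo: Ben:2, Bob:1, Carol:1, Emil:2, Halim:2, Leo:2, Nate:2, Rhea:2, Rosa:2, Vera:2, Vikram:1.
Sum = 2 + 1 + 1 + 2 + 2 + 2 + 2 + 2 + 2 + 2 + 1 = 19.

19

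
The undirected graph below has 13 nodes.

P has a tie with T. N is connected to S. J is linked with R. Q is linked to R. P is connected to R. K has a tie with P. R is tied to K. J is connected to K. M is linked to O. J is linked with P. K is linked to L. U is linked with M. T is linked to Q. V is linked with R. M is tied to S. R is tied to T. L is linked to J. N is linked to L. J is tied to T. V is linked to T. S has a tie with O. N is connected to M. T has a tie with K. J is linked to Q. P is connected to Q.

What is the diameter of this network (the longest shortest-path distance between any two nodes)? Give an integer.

Eccentricity of each node (its greatest distance to any other): J:4, K:4, L:3, M:5, N:4, O:6, P:5, Q:5, R:5, S:5, T:5, U:6, V:6.
The maximum eccentricity is 6, realized for instance by the pair O–V via O – M – N – L – K – R – V. So the diameter is 6.

6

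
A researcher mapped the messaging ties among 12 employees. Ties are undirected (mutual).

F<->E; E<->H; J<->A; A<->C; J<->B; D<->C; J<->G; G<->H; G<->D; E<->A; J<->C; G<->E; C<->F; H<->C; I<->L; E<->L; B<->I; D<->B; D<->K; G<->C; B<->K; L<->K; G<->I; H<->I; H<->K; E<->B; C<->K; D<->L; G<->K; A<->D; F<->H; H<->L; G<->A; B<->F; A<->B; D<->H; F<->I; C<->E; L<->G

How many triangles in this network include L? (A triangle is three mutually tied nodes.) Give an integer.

10

L's neighbors: D, E, G, H, I, and K.
Neighbor pairs that are themselves tied: L–D–G; L–D–H; L–D–K; L–E–G; L–E–H; L–G–H; L–G–I; L–G–K; L–H–I; L–H–K. Each forms one triangle with L, for 10 in total.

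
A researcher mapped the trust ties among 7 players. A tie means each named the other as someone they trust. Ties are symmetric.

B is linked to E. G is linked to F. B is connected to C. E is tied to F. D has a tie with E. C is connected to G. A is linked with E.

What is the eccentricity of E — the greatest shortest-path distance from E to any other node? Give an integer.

2

Distances from E: A:1, B:1, C:2, D:1, F:1, G:2.
The largest is 2 (to C and G), so the eccentricity of E is 2.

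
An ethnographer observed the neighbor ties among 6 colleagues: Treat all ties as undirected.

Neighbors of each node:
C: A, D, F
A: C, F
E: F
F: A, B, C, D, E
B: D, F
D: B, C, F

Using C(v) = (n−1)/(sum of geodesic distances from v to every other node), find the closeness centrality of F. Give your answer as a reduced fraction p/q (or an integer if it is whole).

Distances from F: A:1, B:1, C:1, D:1, E:1. Sum = 5.
n = 6, so closeness = 5/5 = 1.

1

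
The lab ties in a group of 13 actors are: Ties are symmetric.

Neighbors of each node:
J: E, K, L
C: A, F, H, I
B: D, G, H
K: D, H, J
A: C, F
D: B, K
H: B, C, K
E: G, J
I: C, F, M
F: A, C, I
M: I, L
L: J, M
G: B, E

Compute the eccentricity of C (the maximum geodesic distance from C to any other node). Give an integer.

Distances from C: A:1, B:2, D:3, E:4, F:1, G:3, H:1, I:1, J:3, K:2, L:3, M:2.
The largest is 4 (to E), so the eccentricity of C is 4.

4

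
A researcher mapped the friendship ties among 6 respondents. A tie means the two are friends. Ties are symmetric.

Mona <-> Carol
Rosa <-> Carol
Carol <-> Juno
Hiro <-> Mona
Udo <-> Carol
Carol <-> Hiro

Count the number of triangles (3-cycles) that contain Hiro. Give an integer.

1

Hiro's neighbors: Carol and Mona.
Neighbor pairs that are themselves tied: Hiro–Carol–Mona. Each forms one triangle with Hiro, for 1 in total.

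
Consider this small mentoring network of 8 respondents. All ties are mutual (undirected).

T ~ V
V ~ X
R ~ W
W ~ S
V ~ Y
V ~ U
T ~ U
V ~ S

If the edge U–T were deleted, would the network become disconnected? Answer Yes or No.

No

Even without that edge, U still reaches T via U – V – T, so the network stays connected. Not a bridge.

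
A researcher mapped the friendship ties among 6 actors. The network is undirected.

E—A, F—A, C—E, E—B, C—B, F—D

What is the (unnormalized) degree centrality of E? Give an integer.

E is directly tied to A, B, and C. That is 3 neighbors, so the degree of E is 3.

3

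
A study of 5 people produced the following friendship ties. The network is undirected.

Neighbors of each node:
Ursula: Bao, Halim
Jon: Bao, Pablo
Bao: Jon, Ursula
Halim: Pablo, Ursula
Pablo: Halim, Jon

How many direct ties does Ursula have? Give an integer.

2

Ursula is directly tied to Bao and Halim. That is 2 neighbors, so the degree of Ursula is 2.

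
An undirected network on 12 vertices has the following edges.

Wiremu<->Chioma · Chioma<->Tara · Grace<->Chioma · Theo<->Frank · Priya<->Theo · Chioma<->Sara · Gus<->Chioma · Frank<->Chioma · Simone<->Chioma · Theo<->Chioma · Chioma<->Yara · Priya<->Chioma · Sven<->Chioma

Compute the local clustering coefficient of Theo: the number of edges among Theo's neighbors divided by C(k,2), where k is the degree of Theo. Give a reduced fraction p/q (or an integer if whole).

2/3

Theo's neighbors: Chioma, Frank, and Priya (k = 3).
Possible neighbor pairs: C(3,2) = 3. Edges among them: Chioma–Frank, Chioma–Priya → e = 2.
Clustering(Theo) = 2/3.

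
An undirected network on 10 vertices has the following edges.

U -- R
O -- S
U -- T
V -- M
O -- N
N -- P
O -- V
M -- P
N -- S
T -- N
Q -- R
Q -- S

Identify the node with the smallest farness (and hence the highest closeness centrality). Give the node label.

Farness (sum of distances to all others) for each node — M:25, N:15, O:17, P:20, Q:21, R:25, S:17, T:19, U:23, V:22.
The smallest farness is 15, for N, so N has the highest closeness.

N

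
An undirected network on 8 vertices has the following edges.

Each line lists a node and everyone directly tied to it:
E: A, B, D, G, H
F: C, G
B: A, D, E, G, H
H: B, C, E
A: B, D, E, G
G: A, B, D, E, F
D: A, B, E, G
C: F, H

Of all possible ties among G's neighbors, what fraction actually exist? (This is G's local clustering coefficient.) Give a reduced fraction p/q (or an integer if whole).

G's neighbors: A, B, D, E, and F (k = 5).
Possible neighbor pairs: C(5,2) = 10. Edges among them: A–B, A–D, A–E, B–D, B–E, D–E → e = 6.
Clustering(G) = 6/10 = 3/5.

3/5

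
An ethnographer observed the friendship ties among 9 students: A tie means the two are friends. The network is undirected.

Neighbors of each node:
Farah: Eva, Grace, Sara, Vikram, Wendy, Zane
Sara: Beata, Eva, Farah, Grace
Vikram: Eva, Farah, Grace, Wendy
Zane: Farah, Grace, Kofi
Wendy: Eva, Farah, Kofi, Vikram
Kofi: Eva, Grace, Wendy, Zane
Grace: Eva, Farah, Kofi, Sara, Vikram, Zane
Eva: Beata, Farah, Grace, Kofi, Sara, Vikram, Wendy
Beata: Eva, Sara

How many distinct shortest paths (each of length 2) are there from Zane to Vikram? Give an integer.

The shortest distance is 2. The length-2 paths are: Zane–Grace–Vikram; Zane–Farah–Vikram.
That gives 2 distinct shortest paths.

2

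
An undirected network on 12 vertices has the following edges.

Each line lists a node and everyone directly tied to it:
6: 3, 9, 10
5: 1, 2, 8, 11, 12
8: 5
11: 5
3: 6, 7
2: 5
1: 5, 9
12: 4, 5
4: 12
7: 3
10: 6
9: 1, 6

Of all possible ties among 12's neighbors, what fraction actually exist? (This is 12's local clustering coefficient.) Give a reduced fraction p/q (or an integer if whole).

12's neighbors: 4 and 5 (k = 2).
Possible neighbor pairs: C(2,2) = 1. Edges among them: none → e = 0.
Clustering(12) = 0/1.

0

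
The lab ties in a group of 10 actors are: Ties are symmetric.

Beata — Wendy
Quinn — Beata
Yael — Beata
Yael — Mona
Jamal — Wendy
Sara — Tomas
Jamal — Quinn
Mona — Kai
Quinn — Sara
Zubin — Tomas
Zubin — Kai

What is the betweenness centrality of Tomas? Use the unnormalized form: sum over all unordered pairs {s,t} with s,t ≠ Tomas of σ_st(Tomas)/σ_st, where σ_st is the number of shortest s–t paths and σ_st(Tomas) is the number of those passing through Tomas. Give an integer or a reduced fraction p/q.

Pairs whose geodesics pass through Tomas — Sara–Zubin: 1; Sara–Kai: 1; Sara–Mona: 1/2; Zubin–Beata: 1/2; Zubin–Wendy: 2/3; Zubin–Jamal: 1; Zubin–Quinn: 1; Kai–Jamal: 1/3; Kai–Quinn: 1/2.
All other pairs contribute 0.
Summing the contributions gives betweenness(Tomas) = 13/2.

13/2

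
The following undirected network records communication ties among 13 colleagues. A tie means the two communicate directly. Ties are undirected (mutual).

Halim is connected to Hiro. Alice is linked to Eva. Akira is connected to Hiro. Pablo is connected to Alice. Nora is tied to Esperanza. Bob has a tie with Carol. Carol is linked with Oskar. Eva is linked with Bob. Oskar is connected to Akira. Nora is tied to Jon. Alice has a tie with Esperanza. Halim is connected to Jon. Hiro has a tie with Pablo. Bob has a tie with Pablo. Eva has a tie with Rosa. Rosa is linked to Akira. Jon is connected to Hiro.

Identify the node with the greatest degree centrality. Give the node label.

Hiro

Degrees — Akira:3, Alice:3, Bob:3, Carol:2, Esperanza:2, Eva:3, Halim:2, Hiro:4, Jon:3, Nora:2, Oskar:2, Pablo:3, Rosa:2.
The maximum is 4, attained only by Hiro.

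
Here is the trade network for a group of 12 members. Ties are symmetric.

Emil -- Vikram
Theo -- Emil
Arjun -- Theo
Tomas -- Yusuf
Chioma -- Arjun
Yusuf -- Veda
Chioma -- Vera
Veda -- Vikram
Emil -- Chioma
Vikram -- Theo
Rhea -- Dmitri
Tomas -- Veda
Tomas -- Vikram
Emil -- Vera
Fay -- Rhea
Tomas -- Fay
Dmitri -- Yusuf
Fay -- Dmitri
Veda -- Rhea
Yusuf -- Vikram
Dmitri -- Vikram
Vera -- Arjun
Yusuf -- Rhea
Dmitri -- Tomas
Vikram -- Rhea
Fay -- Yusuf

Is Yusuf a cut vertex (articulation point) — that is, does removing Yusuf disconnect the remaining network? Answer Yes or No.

Even without Yusuf, every remaining node can still reach every other (the residual graph is connected), so Yusuf is not a cut vertex.

No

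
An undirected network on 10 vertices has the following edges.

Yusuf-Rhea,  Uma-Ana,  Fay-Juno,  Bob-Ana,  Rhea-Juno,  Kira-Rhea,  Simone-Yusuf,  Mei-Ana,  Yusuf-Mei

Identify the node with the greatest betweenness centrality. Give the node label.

Yusuf

Unnormalized betweenness of each node: Ana:15, Bob:0, Fay:0, Juno:8, Kira:0, Mei:18, Rhea:20, Simone:0, Uma:0, Yusuf:24.
Yusuf has the largest value, 24, making it the main broker — the node through which the most shortest paths run.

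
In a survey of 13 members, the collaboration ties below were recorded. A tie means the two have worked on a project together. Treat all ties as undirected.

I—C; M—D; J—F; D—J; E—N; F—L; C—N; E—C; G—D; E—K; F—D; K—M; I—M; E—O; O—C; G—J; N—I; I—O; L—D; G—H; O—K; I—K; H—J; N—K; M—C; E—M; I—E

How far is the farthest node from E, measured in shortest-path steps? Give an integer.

4

Distances from E: C:1, D:2, F:3, G:3, H:4, I:1, J:3, K:1, L:3, M:1, N:1, O:1.
The largest is 4 (to H), so the eccentricity of E is 4.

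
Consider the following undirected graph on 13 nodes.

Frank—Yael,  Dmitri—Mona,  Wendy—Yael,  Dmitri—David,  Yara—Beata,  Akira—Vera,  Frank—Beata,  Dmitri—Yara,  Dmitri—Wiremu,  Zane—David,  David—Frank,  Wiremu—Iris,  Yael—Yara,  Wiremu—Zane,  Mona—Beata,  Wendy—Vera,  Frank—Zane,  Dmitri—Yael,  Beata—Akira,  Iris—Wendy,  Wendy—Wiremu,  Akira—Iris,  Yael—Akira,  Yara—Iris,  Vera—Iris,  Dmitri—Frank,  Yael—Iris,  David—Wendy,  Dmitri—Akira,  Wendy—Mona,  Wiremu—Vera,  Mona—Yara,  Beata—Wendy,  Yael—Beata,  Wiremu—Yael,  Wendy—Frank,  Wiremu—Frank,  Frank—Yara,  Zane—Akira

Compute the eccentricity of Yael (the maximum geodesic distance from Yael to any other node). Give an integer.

2

Distances from Yael: Akira:1, Beata:1, David:2, Dmitri:1, Frank:1, Iris:1, Mona:2, Vera:2, Wendy:1, Wiremu:1, Yara:1, Zane:2.
The largest is 2 (to Mona, David, Vera, and Zane), so the eccentricity of Yael is 2.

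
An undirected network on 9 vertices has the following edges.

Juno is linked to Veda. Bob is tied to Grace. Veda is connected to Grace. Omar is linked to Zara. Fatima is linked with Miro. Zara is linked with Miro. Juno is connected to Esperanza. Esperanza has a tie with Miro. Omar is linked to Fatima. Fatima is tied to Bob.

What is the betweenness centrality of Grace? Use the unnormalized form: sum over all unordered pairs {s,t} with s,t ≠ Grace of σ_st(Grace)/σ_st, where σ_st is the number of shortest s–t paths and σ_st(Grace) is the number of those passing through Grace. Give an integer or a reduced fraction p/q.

Pairs whose geodesics pass through Grace — Veda–Omar: 1; Veda–Fatima: 1; Veda–Bob: 1; Juno–Bob: 1.
All other pairs contribute 0.
Summing the contributions gives betweenness(Grace) = 4.

4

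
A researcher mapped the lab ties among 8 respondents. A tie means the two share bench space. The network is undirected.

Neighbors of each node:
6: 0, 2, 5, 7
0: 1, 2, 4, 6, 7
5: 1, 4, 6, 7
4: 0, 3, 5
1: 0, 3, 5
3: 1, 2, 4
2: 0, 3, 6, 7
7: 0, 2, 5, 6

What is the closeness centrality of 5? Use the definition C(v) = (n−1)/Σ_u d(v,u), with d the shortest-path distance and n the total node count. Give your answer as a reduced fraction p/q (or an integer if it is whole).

7/10

Distances from 5: 0:2, 1:1, 2:2, 3:2, 4:1, 6:1, 7:1. Sum = 10.
n = 8, so closeness = 7/10.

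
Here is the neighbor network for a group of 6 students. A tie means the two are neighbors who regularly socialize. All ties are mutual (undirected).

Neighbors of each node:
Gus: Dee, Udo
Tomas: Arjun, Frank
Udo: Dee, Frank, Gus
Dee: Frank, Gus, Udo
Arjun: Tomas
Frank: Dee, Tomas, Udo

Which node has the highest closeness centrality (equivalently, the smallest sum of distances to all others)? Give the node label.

Farness (sum of distances to all others) for each node — Arjun:13, Dee:8, Frank:7, Gus:11, Tomas:9, Udo:8.
The smallest farness is 7, for Frank, so Frank has the highest closeness.

Frank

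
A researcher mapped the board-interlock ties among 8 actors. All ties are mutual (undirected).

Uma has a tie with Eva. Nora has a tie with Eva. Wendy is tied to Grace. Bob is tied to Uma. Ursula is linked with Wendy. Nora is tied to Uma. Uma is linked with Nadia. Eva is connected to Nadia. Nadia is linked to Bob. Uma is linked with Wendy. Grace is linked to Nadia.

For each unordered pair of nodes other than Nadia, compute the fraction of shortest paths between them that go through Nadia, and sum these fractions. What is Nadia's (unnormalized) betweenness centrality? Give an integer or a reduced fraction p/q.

Pairs whose geodesics pass through Nadia — Eva–Bob: 1/2; Eva–Grace: 1; Nora–Grace: 2/3; Bob–Grace: 1; Uma–Grace: 1/2.
All other pairs contribute 0.
Summing the contributions gives betweenness(Nadia) = 11/3.

11/3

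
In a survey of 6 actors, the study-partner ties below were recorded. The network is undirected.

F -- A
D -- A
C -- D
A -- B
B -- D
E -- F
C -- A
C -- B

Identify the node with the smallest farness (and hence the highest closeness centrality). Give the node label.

A

Farness (sum of distances to all others) for each node — A:6, B:8, C:8, D:8, E:12, F:8.
The smallest farness is 6, for A, so A has the highest closeness.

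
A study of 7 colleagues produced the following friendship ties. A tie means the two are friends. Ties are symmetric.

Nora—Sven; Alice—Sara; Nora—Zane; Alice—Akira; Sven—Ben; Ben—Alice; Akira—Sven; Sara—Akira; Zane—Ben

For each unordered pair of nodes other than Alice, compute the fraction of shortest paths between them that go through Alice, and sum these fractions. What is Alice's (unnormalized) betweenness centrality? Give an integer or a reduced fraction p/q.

Pairs whose geodesics pass through Alice — Sara–Zane: 1; Sara–Ben: 1; Akira–Zane: 1/3; Akira–Ben: 1/2.
All other pairs contribute 0.
Summing the contributions gives betweenness(Alice) = 17/6.

17/6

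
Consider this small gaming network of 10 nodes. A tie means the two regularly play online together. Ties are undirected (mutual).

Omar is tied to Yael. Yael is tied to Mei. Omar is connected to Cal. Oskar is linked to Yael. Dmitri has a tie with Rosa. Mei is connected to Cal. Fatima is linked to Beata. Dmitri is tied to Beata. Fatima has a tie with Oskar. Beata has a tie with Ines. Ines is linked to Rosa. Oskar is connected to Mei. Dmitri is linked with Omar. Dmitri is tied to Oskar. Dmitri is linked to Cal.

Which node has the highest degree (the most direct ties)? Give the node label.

Dmitri

Degrees — Beata:3, Cal:3, Dmitri:5, Fatima:2, Ines:2, Mei:3, Omar:3, Oskar:4, Rosa:2, Yael:3.
The maximum is 5, attained only by Dmitri.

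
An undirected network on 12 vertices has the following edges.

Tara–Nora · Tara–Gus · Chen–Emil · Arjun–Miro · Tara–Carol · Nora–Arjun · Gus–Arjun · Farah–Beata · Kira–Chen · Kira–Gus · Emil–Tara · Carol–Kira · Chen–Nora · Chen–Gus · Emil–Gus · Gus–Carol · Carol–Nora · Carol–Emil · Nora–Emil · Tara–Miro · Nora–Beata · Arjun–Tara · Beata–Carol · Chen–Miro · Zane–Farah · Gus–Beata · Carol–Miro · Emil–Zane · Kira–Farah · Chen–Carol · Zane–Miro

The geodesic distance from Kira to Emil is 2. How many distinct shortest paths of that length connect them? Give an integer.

3

The shortest distance is 2. The length-2 paths are: Kira–Gus–Emil; Kira–Carol–Emil; Kira–Chen–Emil.
That gives 3 distinct shortest paths.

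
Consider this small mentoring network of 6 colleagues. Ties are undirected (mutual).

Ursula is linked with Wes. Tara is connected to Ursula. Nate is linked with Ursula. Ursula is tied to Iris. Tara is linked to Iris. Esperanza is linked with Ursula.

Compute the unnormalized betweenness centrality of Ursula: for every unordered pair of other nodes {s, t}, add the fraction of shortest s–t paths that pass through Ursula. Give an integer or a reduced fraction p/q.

Pairs whose geodesics pass through Ursula — Tara–Esperanza: 1; Tara–Nate: 1; Tara–Wes: 1; Esperanza–Nate: 1; Esperanza–Iris: 1; Esperanza–Wes: 1; Nate–Iris: 1; Nate–Wes: 1; Iris–Wes: 1.
All other pairs contribute 0.
Summing the contributions gives betweenness(Ursula) = 9.

9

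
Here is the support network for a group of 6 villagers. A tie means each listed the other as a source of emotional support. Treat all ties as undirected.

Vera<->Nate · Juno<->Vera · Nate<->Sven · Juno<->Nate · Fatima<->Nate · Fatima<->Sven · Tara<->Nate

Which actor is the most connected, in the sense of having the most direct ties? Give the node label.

Degrees — Fatima:2, Juno:2, Nate:5, Sven:2, Tara:1, Vera:2.
The maximum is 5, attained only by Nate.

Nate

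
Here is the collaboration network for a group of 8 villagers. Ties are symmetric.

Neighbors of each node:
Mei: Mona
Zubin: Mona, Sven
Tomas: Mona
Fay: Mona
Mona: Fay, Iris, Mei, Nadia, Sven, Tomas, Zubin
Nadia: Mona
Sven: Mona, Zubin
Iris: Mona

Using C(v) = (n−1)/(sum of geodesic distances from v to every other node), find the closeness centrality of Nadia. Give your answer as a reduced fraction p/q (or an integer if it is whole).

Distances from Nadia: Fay:2, Iris:2, Mei:2, Mona:1, Sven:2, Tomas:2, Zubin:2. Sum = 13.
n = 8, so closeness = 7/13.

7/13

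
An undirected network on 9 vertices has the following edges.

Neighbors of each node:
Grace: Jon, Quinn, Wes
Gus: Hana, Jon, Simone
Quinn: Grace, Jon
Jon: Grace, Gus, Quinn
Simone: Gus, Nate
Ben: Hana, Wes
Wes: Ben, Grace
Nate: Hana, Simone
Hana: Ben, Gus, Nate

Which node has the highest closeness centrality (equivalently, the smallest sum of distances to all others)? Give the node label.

Gus

Farness (sum of distances to all others) for each node — Ben:17, Grace:17, Gus:14, Hana:15, Jon:15, Nate:20, Quinn:19, Simone:19, Wes:18.
The smallest farness is 14, for Gus, so Gus has the highest closeness.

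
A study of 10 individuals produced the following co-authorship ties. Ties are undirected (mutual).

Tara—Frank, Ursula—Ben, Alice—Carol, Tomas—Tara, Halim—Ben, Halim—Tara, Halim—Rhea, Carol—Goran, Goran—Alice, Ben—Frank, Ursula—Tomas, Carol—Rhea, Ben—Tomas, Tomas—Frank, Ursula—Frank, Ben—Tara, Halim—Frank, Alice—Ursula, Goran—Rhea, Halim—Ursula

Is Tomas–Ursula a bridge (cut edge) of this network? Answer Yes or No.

No

Even without that edge, Tomas still reaches Ursula via Tomas – Frank – Ursula, so the network stays connected. Not a bridge.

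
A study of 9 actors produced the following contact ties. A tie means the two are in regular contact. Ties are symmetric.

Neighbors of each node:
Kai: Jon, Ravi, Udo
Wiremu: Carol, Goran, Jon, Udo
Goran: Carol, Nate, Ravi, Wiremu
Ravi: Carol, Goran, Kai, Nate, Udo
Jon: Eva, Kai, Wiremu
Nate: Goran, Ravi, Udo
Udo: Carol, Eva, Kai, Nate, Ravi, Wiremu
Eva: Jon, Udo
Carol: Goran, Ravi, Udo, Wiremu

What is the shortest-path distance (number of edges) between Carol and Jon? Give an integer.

2

One shortest route is Carol – Wiremu – Jon, which uses 2 edges, and Carol and Jon are not directly tied, so nothing shorter exists. So d(Carol,Jon) = 2.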